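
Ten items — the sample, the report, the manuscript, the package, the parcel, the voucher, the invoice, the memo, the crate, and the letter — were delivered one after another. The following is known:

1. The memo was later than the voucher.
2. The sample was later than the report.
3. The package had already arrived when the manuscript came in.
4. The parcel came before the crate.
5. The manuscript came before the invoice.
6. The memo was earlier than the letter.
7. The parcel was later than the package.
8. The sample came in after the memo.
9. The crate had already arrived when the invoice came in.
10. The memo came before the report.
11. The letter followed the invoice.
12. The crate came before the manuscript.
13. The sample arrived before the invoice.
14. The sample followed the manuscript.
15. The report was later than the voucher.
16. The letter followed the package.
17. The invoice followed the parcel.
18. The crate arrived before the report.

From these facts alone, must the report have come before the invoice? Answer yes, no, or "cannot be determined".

Chain the constraints: the report → the sample → the invoice. Each link is directly stated, so the report comes before the invoice.

yes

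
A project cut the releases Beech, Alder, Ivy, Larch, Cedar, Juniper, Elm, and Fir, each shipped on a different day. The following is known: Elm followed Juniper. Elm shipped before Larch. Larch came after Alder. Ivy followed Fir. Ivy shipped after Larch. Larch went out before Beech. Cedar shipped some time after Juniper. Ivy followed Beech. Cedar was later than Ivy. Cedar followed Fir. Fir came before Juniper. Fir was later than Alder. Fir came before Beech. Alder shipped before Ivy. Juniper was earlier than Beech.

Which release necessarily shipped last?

Every other release has a chain of constraints placing it before Cedar, so Cedar is last.

Cedar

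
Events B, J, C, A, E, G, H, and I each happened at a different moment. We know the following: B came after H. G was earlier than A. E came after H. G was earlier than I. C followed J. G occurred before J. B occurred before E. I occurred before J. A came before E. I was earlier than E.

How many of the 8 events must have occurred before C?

Directly stated before C: J.
G reaches C via G → J → C.
I reaches C via I → J → C.
That's G, I, and J — 3 in all.

3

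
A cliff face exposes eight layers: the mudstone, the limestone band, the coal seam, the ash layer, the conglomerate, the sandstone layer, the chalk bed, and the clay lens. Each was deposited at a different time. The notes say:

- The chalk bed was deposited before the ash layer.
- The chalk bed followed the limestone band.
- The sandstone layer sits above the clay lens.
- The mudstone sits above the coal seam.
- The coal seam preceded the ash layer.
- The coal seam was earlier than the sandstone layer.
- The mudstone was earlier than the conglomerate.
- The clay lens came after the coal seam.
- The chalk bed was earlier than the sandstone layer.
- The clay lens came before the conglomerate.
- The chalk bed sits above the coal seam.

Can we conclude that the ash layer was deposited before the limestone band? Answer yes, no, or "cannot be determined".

no

Tracing the constraints gives the limestone band → the chalk bed → the ash layer, so the limestone band must come before the ash layer.
That means the ash layer cannot be before the limestone band.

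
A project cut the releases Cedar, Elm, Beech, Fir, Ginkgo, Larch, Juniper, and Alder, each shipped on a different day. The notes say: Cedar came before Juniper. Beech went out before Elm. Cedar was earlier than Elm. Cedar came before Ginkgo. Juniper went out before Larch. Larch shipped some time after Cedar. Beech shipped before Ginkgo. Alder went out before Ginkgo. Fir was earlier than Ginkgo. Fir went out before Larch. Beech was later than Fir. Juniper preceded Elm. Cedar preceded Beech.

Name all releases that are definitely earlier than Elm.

Directly stated before Elm: Beech, Cedar, and Juniper.
Fir reaches Elm via Fir → Beech → Elm.
No chain forces Alder (or any of the others) ahead of Elm.

Beech, Cedar, Fir, Juniper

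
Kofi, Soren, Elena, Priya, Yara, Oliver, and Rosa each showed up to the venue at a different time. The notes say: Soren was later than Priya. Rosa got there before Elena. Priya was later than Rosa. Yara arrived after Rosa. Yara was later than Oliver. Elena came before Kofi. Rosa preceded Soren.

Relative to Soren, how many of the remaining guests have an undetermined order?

Forced before Soren: Priya and Rosa.
That leaves Elena, Kofi, Oliver, and Yara with no forced order relative to Soren — 4.

4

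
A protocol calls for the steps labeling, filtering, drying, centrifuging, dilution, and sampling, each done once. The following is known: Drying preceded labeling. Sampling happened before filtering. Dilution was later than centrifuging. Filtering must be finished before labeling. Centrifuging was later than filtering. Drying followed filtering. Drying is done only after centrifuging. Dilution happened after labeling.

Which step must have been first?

sampling

Sampling has a chain of constraints placing it before every other step, so sampling must be first.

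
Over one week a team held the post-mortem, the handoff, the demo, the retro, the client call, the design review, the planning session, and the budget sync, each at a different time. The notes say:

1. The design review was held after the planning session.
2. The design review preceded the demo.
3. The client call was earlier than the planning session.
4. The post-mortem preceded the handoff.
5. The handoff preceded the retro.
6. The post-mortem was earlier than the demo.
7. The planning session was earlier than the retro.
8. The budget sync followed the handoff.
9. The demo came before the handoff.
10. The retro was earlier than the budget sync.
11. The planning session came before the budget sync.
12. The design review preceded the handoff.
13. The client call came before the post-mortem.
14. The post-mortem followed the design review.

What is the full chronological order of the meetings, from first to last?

The constraints fix every adjacent pair, so only one ordering works:
the client call → the planning session → the design review → the post-mortem → the demo → the handoff → the retro → the budget sync.

the client call, the planning session, the design review, the post-mortem, the demo, the handoff, the retro, the budget sync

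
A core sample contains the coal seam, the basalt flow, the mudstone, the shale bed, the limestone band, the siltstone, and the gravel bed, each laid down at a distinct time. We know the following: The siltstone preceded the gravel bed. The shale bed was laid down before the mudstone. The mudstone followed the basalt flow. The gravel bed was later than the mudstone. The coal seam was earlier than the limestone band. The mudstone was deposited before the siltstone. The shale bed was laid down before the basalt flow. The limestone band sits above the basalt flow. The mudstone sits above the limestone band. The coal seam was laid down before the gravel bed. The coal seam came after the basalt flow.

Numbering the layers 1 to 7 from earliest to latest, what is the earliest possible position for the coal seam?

3

The basalt flow and the shale bed must both come before the coal seam — 2 forced predecessors.
Nothing else is forced ahead of the coal seam, so its earliest slot is position 2 + 1 = 3.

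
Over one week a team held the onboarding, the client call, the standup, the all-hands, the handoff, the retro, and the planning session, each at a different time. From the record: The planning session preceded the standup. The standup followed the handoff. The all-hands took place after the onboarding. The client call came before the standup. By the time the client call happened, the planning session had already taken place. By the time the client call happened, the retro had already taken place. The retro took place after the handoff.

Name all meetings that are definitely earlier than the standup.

Directly stated before the standup: the client call, the handoff, and the planning session.
The retro reaches the standup via the retro → the client call → the standup.

the client call, the handoff, the planning session, the retro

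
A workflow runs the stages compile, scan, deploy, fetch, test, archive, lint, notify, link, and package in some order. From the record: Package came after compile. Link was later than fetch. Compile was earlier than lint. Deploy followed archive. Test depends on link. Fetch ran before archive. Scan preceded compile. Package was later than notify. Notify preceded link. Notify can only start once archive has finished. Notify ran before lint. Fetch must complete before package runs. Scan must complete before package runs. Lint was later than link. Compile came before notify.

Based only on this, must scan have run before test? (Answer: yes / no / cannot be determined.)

yes

Chain the constraints: scan → compile → notify → link → test. Each link is directly stated, so scan comes before test.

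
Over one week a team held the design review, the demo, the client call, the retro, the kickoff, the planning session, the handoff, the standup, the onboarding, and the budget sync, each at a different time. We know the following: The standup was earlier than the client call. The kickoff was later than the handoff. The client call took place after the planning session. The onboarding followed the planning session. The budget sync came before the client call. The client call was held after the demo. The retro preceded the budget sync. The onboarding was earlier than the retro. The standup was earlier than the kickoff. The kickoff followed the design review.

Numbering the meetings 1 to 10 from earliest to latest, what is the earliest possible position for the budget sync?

4

The onboarding, the planning session, and the retro must all come before the budget sync — 3 forced predecessors.
Nothing else is forced ahead of the budget sync, so its earliest slot is position 3 + 1 = 4.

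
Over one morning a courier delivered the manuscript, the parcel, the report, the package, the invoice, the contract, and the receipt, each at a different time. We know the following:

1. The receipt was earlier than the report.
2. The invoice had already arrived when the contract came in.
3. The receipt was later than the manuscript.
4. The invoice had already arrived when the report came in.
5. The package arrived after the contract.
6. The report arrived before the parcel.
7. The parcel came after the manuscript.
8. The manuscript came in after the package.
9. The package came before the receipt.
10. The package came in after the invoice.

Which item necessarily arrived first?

The invoice has a chain of constraints placing it before every other item, so the invoice must be first.

the invoice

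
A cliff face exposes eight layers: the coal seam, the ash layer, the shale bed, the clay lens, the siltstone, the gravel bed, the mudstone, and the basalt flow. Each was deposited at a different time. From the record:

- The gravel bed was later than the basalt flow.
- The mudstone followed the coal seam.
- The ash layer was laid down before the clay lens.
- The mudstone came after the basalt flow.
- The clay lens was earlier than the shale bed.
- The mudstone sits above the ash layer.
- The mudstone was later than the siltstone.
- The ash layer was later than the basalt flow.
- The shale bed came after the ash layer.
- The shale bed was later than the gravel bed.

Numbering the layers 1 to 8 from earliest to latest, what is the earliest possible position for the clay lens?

The ash layer and the basalt flow must both come before the clay lens — 2 forced predecessors.
Nothing else is forced ahead of the clay lens, so its earliest slot is position 2 + 1 = 3.

3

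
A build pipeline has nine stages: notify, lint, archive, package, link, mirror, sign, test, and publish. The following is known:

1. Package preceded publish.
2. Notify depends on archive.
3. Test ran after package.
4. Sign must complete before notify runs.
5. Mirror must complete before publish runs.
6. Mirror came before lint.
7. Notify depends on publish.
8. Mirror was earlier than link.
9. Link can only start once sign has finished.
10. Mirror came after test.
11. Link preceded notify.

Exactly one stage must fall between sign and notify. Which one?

link

Tracing the constraints gives sign → link → notify, so link sits after sign and before notify.
No other stage is forced both after sign and before notify.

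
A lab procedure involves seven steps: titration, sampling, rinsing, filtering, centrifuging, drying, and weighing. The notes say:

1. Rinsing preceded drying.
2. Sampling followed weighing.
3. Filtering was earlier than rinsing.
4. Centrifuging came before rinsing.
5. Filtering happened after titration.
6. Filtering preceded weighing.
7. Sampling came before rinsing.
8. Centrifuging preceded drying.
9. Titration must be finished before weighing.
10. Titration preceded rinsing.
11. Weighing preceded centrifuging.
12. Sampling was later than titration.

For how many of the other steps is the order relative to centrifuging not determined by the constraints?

1

Forced before centrifuging: filtering, titration, and weighing; forced after centrifuging: drying and rinsing.
That leaves sampling with no forced order relative to centrifuging — 1.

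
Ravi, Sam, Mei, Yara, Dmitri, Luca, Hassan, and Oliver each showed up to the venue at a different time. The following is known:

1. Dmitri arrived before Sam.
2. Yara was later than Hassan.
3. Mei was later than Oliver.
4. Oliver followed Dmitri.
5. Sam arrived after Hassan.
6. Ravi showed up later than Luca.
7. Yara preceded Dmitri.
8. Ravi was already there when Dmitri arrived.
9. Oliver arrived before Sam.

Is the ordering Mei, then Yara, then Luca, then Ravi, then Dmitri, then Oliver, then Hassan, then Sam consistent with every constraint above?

no

The constraints require Oliver before Mei, but in the proposed sequence Mei appears ahead of Oliver. That one violation is enough.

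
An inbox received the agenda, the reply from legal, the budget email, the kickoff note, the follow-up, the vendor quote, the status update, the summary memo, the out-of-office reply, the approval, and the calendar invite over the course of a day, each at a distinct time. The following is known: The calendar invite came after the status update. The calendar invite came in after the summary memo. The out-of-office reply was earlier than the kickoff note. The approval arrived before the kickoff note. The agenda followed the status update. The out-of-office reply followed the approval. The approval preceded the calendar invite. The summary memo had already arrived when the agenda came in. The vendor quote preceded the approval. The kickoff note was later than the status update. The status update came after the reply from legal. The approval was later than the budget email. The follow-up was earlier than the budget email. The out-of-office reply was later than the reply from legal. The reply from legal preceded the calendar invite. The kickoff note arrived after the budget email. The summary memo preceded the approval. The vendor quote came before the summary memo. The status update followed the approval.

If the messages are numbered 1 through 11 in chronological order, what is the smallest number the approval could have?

5

The budget email, the follow-up, the summary memo, and the vendor quote must all come before the approval — 4 forced predecessors.
Nothing else is forced ahead of the approval, so its earliest slot is position 4 + 1 = 5.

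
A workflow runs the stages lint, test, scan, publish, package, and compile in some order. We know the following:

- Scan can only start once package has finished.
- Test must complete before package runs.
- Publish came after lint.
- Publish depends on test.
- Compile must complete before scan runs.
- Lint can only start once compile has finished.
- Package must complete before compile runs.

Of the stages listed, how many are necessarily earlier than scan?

3

Directly stated before scan: compile and package.
Test reaches scan via test → package → scan.
No chain forces lint (or any of the others) ahead of scan.
That's compile, package, and test — 3 in all.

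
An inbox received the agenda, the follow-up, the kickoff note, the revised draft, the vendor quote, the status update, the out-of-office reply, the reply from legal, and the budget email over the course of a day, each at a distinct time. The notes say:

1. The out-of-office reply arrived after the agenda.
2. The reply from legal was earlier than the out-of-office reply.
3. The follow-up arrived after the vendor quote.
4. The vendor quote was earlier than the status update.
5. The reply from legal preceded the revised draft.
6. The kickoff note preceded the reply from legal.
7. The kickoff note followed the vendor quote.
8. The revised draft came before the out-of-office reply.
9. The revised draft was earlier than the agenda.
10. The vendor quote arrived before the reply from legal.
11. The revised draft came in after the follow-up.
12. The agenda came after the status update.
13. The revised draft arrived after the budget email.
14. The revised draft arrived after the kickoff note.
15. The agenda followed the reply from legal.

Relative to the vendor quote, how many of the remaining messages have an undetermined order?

Forced after the vendor quote: the agenda, the follow-up, the kickoff note, the out-of-office reply, the reply from legal, the revised draft, and the status update.
That leaves the budget email with no forced order relative to the vendor quote — 1.

1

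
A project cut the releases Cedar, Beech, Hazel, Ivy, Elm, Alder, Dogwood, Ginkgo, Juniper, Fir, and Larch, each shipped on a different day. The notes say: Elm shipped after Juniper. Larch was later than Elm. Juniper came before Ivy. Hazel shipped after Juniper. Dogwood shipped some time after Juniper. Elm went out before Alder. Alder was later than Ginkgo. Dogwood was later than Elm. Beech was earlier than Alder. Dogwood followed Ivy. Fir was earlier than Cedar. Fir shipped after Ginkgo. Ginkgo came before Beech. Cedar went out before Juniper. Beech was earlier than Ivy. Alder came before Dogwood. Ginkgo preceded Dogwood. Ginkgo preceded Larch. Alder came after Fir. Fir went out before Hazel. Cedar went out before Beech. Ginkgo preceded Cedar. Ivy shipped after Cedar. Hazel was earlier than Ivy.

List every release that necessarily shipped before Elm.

Directly stated before Elm: Juniper.
Cedar reaches Elm via Cedar → Juniper → Elm.
Fir reaches Elm via Fir → Cedar → Juniper → Elm.
Ginkgo reaches Elm via Ginkgo → Cedar → Juniper → Elm.
No chain forces Ivy (or any of the others) ahead of Elm.

Cedar, Fir, Ginkgo, Juniper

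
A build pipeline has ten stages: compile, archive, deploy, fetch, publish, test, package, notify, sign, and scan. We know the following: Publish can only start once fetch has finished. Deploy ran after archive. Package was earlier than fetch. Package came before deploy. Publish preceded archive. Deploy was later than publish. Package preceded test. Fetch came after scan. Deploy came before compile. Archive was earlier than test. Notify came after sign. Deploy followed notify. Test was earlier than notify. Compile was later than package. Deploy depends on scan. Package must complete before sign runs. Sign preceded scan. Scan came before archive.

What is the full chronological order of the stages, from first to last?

The constraints fix every adjacent pair, so only one ordering works:
package → sign → scan → fetch → publish → archive → test → notify → deploy → compile.

package, sign, scan, fetch, publish, archive, test, notify, deploy, compile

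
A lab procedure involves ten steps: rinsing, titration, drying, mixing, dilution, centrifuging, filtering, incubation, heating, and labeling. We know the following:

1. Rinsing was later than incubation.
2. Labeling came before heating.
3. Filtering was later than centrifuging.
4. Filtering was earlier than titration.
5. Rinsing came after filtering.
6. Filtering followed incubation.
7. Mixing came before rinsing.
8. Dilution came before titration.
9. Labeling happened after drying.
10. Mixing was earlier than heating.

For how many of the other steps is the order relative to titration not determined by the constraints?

5

Forced before titration: centrifuging, dilution, filtering, and incubation.
That leaves drying, heating, labeling, mixing, and rinsing with no forced order relative to titration — 5.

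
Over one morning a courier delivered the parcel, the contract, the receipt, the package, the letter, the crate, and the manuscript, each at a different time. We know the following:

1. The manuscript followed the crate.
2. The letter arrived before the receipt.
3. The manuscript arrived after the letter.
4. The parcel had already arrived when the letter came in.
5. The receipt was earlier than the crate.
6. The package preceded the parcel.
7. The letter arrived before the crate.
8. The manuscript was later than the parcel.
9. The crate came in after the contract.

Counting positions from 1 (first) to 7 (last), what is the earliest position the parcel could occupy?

2

The package must come before the parcel — 1 forced predecessor.
Nothing else is forced ahead of the parcel, so its earliest slot is position 1 + 1 = 2.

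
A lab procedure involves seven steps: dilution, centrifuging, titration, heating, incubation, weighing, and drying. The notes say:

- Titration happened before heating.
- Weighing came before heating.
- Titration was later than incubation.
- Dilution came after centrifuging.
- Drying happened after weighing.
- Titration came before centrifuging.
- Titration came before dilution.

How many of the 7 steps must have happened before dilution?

Directly stated before dilution: centrifuging and titration.
Incubation reaches dilution via incubation → titration → dilution.
That's centrifuging, incubation, and titration — 3 in all.

3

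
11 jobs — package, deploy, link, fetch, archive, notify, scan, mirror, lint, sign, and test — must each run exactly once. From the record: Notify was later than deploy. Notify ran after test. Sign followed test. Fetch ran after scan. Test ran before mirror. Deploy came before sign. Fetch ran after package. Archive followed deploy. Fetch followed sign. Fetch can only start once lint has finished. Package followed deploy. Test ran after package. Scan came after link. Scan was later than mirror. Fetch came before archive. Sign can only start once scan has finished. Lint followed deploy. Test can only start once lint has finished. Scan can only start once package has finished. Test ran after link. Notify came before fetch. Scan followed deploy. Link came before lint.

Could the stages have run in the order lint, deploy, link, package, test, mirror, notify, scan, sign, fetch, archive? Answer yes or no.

The constraints require link before lint, but in the proposed sequence lint appears ahead of link. That one violation is enough.

no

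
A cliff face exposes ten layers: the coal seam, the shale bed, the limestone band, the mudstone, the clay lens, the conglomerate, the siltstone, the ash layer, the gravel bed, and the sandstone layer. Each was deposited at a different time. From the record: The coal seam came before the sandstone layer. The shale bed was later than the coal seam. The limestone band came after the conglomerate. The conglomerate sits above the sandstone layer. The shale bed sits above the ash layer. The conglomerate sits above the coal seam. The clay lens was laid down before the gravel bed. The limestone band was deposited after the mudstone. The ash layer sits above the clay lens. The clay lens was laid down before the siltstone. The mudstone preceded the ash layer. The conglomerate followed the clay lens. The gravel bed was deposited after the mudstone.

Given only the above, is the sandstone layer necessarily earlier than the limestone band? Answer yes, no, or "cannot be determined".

yes

Chain the constraints: the sandstone layer → the conglomerate → the limestone band. Each link is directly stated, so the sandstone layer comes before the limestone band.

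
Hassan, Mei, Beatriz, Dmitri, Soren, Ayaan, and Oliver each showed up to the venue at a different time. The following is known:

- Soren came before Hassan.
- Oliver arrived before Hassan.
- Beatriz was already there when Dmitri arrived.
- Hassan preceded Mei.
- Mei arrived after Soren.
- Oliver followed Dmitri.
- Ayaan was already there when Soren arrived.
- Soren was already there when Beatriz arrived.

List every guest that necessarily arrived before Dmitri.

Ayaan, Beatriz, Soren

Directly stated before Dmitri: Beatriz.
Ayaan reaches Dmitri via Ayaan → Soren → Beatriz → Dmitri.
Soren reaches Dmitri via Soren → Beatriz → Dmitri.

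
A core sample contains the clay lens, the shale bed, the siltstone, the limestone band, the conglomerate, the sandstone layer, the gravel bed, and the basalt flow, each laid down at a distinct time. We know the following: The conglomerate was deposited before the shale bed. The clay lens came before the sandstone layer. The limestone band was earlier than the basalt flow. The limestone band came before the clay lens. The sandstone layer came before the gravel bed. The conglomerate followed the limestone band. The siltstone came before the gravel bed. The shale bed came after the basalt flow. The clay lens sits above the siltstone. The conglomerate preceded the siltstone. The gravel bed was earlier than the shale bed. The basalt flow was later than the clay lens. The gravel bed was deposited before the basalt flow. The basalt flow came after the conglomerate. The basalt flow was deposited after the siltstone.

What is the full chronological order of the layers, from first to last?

the limestone band, the conglomerate, the siltstone, the clay lens, the sandstone layer, the gravel bed, the basalt flow, the shale bed

The constraints fix every adjacent pair, so only one ordering works:
the limestone band → the conglomerate → the siltstone → the clay lens → the sandstone layer → the gravel bed → the basalt flow → the shale bed.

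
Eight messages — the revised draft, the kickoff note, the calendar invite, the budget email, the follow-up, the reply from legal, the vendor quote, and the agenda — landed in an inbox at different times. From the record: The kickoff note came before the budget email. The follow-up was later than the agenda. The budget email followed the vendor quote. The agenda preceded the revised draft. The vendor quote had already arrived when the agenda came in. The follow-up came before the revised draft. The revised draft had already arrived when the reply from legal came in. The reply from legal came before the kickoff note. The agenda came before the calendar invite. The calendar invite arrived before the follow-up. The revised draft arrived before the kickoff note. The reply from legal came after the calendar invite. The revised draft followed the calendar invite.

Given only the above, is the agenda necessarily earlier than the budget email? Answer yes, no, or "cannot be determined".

yes

Chain the constraints: the agenda → the revised draft → the kickoff note → the budget email. Each link is directly stated, so the agenda comes before the budget email.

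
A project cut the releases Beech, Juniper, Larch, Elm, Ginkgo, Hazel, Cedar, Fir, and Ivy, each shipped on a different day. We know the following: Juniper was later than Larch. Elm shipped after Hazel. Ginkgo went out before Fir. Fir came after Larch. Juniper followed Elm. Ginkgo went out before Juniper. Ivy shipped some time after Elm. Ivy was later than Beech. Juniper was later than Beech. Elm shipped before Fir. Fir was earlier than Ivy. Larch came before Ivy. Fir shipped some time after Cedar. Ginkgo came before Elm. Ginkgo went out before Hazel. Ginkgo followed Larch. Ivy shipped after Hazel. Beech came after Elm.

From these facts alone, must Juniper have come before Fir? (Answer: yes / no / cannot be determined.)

cannot be determined

No chain of stated constraints runs from Juniper to Fir, and none runs from Fir to Juniper either.
So the relative order of Juniper and Fir is not fixed by the given facts.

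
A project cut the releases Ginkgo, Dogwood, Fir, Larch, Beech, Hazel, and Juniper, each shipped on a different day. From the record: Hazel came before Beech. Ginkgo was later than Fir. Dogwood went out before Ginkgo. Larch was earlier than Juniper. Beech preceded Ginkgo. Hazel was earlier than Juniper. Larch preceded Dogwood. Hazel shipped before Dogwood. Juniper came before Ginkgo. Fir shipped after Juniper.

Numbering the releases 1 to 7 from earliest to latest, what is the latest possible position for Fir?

Fir must come before Ginkgo — 1 release forced after it.
Everything else can be placed before Fir in some valid order, so Fir can sit as late as position 7 − 1 = 6.

6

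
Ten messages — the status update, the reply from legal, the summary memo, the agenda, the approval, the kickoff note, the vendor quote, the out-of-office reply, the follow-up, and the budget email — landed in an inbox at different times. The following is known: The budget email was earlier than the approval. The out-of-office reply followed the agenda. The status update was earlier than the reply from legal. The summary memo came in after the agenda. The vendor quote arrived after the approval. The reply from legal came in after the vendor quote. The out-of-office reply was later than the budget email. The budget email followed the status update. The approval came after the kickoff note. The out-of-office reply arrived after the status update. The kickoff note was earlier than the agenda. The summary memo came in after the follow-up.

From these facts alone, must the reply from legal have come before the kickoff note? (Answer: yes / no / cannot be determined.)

no

Tracing the constraints gives the kickoff note → the approval → the vendor quote → the reply from legal, so the kickoff note must come before the reply from legal.
That means the reply from legal cannot be before the kickoff note.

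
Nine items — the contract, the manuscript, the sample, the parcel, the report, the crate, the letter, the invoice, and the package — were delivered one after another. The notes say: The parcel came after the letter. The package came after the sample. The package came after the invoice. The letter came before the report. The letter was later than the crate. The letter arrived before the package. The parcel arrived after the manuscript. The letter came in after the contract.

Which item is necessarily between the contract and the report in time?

the letter

Tracing the constraints gives the contract → the letter → the report, so the letter sits after the contract and before the report.
No other item is forced both after the contract and before the report.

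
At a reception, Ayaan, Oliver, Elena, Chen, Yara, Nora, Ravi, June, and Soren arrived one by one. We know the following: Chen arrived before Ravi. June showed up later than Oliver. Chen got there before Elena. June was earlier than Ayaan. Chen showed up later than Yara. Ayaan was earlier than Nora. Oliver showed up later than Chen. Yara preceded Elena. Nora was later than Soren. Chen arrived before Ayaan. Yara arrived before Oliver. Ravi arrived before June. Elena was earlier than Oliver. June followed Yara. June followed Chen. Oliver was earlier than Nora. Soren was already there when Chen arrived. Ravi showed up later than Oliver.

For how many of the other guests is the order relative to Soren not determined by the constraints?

Forced after Soren: Ayaan, Chen, Elena, June, Nora, Oliver, and Ravi.
That leaves Yara with no forced order relative to Soren — 1.

1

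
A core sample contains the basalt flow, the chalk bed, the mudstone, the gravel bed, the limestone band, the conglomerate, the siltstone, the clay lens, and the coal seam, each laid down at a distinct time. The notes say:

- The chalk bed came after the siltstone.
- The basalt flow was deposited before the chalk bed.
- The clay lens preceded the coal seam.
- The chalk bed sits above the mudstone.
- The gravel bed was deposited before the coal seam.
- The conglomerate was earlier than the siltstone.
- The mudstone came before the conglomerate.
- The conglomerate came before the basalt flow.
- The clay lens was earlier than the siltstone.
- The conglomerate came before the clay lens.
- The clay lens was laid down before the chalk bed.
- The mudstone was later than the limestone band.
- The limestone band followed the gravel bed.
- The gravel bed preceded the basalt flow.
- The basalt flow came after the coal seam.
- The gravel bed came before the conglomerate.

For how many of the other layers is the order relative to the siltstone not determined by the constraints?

Forced before the siltstone: the clay lens, the conglomerate, the gravel bed, the limestone band, and the mudstone; forced after the siltstone: the chalk bed.
That leaves the basalt flow and the coal seam with no forced order relative to the siltstone — 2.

2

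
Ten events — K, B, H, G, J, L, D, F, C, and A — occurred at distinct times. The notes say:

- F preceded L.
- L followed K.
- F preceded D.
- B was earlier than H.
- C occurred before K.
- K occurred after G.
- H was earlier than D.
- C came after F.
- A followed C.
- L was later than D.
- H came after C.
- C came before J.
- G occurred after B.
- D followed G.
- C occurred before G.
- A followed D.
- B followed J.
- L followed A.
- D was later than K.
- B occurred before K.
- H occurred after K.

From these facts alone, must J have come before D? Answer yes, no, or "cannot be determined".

Chain the constraints: J → B → H → D. Each link is directly stated, so J comes before D.

yes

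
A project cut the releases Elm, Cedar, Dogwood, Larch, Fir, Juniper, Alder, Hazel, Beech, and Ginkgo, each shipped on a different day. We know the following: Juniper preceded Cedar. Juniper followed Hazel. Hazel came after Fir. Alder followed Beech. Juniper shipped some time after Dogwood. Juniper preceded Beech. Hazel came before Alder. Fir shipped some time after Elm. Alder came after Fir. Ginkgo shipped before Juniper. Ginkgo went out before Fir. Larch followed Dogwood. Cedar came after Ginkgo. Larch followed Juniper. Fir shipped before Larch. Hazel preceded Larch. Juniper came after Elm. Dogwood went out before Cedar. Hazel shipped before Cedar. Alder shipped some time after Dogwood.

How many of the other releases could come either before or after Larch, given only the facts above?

Forced before Larch: Dogwood, Elm, Fir, Ginkgo, Hazel, and Juniper.
That leaves Alder, Beech, and Cedar with no forced order relative to Larch — 3.

3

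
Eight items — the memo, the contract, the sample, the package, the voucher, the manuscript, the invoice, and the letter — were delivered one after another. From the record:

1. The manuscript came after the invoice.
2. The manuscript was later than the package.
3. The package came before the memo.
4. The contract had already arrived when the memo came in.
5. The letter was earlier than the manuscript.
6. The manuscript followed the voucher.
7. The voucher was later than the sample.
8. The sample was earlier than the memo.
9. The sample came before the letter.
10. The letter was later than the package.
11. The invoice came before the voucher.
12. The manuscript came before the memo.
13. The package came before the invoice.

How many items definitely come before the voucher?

Directly stated before the voucher: the invoice and the sample.
The package reaches the voucher via the package → the invoice → the voucher.
No chain forces the memo (or any of the others) ahead of the voucher.
That's the invoice, the package, and the sample — 3 in all.

3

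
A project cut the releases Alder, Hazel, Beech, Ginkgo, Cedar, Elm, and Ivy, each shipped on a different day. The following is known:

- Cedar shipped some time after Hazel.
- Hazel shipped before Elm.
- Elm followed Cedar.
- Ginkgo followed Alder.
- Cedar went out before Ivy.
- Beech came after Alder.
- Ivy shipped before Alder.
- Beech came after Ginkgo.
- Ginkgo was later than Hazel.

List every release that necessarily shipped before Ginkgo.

Alder, Cedar, Hazel, Ivy

Directly stated before Ginkgo: Alder and Hazel.
Cedar reaches Ginkgo via Cedar → Ivy → Alder → Ginkgo.
Ivy reaches Ginkgo via Ivy → Alder → Ginkgo.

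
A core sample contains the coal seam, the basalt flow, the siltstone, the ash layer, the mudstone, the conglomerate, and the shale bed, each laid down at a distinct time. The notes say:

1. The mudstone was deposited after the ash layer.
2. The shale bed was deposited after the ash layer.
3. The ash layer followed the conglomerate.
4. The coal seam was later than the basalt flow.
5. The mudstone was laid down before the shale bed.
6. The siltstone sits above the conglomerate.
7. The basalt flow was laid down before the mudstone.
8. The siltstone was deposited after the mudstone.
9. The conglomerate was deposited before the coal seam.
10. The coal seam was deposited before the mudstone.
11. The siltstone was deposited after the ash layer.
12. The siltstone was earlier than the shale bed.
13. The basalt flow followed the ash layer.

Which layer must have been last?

Every other layer has a chain of constraints placing it before the shale bed, so the shale bed is last.

the shale bed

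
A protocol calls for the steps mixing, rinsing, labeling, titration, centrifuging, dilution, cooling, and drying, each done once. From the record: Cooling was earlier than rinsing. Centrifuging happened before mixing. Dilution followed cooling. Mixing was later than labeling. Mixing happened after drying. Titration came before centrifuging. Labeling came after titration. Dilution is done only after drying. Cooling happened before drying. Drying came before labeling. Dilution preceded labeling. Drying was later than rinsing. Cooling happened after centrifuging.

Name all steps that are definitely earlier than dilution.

centrifuging, cooling, drying, rinsing, titration

Directly stated before dilution: cooling and drying.
Centrifuging reaches dilution via centrifuging → cooling → dilution.
Rinsing reaches dilution via rinsing → drying → dilution.
Titration reaches dilution via titration → centrifuging → cooling → dilution.
No chain forces labeling (or any of the others) ahead of dilution.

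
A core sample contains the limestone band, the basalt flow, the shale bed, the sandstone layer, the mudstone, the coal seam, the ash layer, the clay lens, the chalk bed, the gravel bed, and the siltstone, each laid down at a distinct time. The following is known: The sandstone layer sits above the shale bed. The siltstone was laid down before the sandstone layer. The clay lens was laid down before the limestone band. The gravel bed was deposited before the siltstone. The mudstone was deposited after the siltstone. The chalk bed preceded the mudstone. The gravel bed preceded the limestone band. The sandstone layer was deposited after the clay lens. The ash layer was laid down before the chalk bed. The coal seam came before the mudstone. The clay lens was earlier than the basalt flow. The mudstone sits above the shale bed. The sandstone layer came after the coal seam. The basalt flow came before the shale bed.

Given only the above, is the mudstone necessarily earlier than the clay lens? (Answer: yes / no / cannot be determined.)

Tracing the constraints gives the clay lens → the basalt flow → the shale bed → the mudstone, so the clay lens must come before the mudstone.
That means the mudstone cannot be before the clay lens.

no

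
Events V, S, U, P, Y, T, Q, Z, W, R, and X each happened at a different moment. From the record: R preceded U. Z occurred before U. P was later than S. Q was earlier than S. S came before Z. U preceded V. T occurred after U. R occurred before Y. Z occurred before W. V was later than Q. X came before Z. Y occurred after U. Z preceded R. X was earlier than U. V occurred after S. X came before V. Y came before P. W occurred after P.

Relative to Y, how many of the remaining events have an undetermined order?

Forced before Y: Q, R, S, U, X, and Z; forced after Y: P and W.
That leaves T and V with no forced order relative to Y — 2.

2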